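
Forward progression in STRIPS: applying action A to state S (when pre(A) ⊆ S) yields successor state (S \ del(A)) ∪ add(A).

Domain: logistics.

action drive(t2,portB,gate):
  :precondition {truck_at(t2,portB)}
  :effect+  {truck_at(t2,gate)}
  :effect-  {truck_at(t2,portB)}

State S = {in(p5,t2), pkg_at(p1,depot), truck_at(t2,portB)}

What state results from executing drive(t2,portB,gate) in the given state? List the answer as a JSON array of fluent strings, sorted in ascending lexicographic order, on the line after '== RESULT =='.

Compute (S \ del) ∪ add:
  pre ⊆ S: {truck_at(t2,portB)} ⊆ S  — applicable
  S \ del = {in(p5,t2), pkg_at(p1,depot)}
  ∪ add   = {in(p5,t2), pkg_at(p1,depot), truck_at(t2,gate)}

== RESULT ==
["in(p5,t2)", "pkg_at(p1,depot)", "truck_at(t2,gate)"]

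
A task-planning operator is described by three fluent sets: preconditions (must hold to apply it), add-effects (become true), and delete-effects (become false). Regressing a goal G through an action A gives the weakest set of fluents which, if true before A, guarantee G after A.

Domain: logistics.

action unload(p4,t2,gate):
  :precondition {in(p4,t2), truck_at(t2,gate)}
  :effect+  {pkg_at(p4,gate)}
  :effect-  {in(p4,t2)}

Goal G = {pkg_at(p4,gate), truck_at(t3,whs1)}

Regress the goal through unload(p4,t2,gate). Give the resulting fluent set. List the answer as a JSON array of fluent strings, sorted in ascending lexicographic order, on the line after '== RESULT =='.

Regress:
  G ∩ del = {}  (empty — regression defined)
  G \ add = {pkg_at(p4,gate), truck_at(t3,whs1)} \ {pkg_at(p4,gate)} = {truck_at(t3,whs1)}
  ∪ pre   = {truck_at(t3,whs1)} ∪ {in(p4,t2), truck_at(t2,gate)}
          = {in(p4,t2), truck_at(t2,gate), truck_at(t3,whs1)}

== RESULT ==
["in(p4,t2)", "truck_at(t2,gate)", "truck_at(t3,whs1)"]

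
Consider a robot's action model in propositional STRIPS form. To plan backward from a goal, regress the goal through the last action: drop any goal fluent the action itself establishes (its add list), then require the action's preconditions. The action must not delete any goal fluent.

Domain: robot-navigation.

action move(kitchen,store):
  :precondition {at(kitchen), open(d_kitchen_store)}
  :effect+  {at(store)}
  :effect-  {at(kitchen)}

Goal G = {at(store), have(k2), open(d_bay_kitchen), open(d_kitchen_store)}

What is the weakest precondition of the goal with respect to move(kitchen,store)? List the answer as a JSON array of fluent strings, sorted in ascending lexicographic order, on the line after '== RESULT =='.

Compute (G \ add) ∪ pre:
  G ∩ del = {}  (empty — regression defined)
  G \ add = {at(store), have(k2), open(d_bay_kitchen), open(d_kitchen_store)} \ {at(store)} = {have(k2), open(d_bay_kitchen), open(d_kitchen_store)}
  ∪ pre   = {have(k2), open(d_bay_kitchen), open(d_kitchen_store)} ∪ {at(kitchen), open(d_kitchen_store)}
          = {at(kitchen), have(k2), open(d_bay_kitchen), open(d_kitchen_store)}

== RESULT ==
["at(kitchen)", "have(k2)", "open(d_bay_kitchen)", "open(d_kitchen_store)"]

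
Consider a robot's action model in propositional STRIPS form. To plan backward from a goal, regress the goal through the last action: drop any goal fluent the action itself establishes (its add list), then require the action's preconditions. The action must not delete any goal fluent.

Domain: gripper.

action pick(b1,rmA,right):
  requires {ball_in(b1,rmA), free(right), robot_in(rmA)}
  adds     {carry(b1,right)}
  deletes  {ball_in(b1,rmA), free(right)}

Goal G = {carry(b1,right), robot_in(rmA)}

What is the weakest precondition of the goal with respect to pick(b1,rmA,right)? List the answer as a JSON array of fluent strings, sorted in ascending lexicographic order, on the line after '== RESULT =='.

Compute (G \ add) ∪ pre:
  G ∩ del = {}  (empty — regression defined)
  G \ add = {carry(b1,right), robot_in(rmA)} \ {carry(b1,right)} = {robot_in(rmA)}
  ∪ pre   = {robot_in(rmA)} ∪ {ball_in(b1,rmA), free(right), robot_in(rmA)}
          = {ball_in(b1,rmA), free(right), robot_in(rmA)}

== RESULT ==
["ball_in(b1,rmA)", "free(right)", "robot_in(rmA)"]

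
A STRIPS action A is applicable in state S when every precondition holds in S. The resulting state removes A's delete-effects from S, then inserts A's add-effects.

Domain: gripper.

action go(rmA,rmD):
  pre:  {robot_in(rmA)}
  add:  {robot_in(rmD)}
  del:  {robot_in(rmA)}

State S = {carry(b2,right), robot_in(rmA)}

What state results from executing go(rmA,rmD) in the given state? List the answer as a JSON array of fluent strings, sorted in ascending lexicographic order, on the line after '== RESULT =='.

Progress:
  pre ⊆ S: {robot_in(rmA)} ⊆ S  — applicable
  S \ del = {carry(b2,right)}
  ∪ add   = {carry(b2,right), robot_in(rmD)}

== RESULT ==
["carry(b2,right)", "robot_in(rmD)"]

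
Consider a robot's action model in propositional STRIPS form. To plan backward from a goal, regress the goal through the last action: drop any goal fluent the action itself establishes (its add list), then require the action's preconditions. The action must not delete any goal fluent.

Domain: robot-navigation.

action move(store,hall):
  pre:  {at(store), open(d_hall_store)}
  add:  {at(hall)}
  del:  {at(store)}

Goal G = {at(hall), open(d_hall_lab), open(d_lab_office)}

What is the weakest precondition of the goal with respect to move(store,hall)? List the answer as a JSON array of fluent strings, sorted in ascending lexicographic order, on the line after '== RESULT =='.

Regress:
  G ∩ del = {}  (empty — regression defined)
  G \ add = {at(hall), open(d_hall_lab), open(d_lab_office)} \ {at(hall)} = {open(d_hall_lab), open(d_lab_office)}
  ∪ pre   = {open(d_hall_lab), open(d_lab_office)} ∪ {at(store), open(d_hall_store)}
          = {at(store), open(d_hall_lab), open(d_hall_store), open(d_lab_office)}

== RESULT ==
["at(store)", "open(d_hall_lab)", "open(d_hall_store)", "open(d_lab_office)"]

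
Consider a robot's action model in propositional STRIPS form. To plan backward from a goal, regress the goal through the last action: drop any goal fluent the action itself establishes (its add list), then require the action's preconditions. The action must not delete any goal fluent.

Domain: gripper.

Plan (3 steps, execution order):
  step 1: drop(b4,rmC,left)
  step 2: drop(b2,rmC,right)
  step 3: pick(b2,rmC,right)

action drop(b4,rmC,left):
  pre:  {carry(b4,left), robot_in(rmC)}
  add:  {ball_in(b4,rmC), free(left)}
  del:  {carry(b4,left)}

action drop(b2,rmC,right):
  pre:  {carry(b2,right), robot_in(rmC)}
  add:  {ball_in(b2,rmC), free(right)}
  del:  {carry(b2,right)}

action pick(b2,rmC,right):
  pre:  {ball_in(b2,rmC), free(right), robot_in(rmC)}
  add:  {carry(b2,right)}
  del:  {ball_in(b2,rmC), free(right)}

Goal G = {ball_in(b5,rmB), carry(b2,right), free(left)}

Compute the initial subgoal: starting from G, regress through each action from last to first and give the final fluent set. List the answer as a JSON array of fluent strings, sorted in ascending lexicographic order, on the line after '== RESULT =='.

Regress step by step:
  through step 3 (pick(b2,rmC,right)): drop {carry(b2,right)}, keep {ball_in(b5,rmB), free(left)}, require {ball_in(b2,rmC), free(right), robot_in(rmC)}
    → {ball_in(b2,rmC), ball_in(b5,rmB), free(left), free(right), robot_in(rmC)}
  through step 2 (drop(b2,rmC,right)): drop {ball_in(b2,rmC), free(right)}, keep {ball_in(b5,rmB), free(left), robot_in(rmC)}, require {carry(b2,right), robot_in(rmC)}
    → {ball_in(b5,rmB), carry(b2,right), free(left), robot_in(rmC)}
  through step 1 (drop(b4,rmC,left)): drop {free(left)}, keep {ball_in(b5,rmB), carry(b2,right), robot_in(rmC)}, require {carry(b4,left), robot_in(rmC)}
    → {ball_in(b5,rmB), carry(b2,right), carry(b4,left), robot_in(rmC)}

== RESULT ==
["ball_in(b5,rmB)", "carry(b2,right)", "carry(b4,left)", "robot_in(rmC)"]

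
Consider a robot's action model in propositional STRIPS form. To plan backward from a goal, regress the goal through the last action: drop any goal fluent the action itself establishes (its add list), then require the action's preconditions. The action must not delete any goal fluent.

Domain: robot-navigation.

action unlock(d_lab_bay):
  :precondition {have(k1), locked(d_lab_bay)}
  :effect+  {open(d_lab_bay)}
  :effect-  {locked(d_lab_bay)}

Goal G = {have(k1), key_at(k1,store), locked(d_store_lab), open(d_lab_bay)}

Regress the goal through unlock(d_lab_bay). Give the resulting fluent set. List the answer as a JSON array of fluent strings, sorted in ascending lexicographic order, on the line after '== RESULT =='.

Regress:
  G ∩ del = {}  (empty — regression defined)
  G \ add = {have(k1), key_at(k1,store), locked(d_store_lab), open(d_lab_bay)} \ {open(d_lab_bay)} = {have(k1), key_at(k1,store), locked(d_store_lab)}
  ∪ pre   = {have(k1), key_at(k1,store), locked(d_store_lab)} ∪ {have(k1), locked(d_lab_bay)}
          = {have(k1), key_at(k1,store), locked(d_lab_bay), locked(d_store_lab)}

== RESULT ==
["have(k1)", "key_at(k1,store)", "locked(d_lab_bay)", "locked(d_store_lab)"]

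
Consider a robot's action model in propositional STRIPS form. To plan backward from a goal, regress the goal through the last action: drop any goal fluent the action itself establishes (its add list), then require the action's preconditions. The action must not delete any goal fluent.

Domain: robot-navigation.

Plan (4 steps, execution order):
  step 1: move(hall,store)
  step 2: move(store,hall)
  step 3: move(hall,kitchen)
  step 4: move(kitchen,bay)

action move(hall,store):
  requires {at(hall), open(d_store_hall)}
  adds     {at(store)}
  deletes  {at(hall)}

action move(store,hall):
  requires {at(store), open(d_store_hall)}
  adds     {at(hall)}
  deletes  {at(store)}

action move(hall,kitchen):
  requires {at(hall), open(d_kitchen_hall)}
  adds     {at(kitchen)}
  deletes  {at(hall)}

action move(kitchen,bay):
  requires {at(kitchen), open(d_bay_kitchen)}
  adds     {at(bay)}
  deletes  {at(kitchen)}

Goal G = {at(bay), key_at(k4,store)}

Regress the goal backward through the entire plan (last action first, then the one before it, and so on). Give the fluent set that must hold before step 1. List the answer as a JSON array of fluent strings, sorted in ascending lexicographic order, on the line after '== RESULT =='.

Regress step by step:
  through step 4 (move(kitchen,bay)): drop {at(bay)}, keep {key_at(k4,store)}, require {at(kitchen), open(d_bay_kitchen)}
    → {at(kitchen), key_at(k4,store), open(d_bay_kitchen)}
  through step 3 (move(hall,kitchen)): drop {at(kitchen)}, keep {key_at(k4,store), open(d_bay_kitchen)}, require {at(hall), open(d_kitchen_hall)}
    → {at(hall), key_at(k4,store), open(d_bay_kitchen), open(d_kitchen_hall)}
  through step 2 (move(store,hall)): drop {at(hall)}, keep {key_at(k4,store), open(d_bay_kitchen), open(d_kitchen_hall)}, require {at(store), open(d_store_hall)}
    → {at(store), key_at(k4,store), open(d_bay_kitchen), open(d_kitchen_hall), open(d_store_hall)}
  through step 1 (move(hall,store)): drop {at(store)}, keep {key_at(k4,store), open(d_bay_kitchen), open(d_kitchen_hall), open(d_store_hall)}, require {at(hall), open(d_store_hall)}
    → {at(hall), key_at(k4,store), open(d_bay_kitchen), open(d_kitchen_hall), open(d_store_hall)}

== RESULT ==
["at(hall)", "key_at(k4,store)", "open(d_bay_kitchen)", "open(d_kitchen_hall)", "open(d_store_hall)"]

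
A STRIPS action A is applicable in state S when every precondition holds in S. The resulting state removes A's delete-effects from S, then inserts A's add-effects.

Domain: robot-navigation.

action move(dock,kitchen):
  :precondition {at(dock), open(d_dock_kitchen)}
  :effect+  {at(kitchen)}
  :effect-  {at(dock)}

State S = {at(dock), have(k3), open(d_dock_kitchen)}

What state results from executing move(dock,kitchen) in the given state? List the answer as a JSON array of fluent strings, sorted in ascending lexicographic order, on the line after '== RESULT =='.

Compute (S \ del) ∪ add:
  pre ⊆ S: {at(dock), open(d_dock_kitchen)} ⊆ S  — applicable
  S \ del = {have(k3), open(d_dock_kitchen)}
  ∪ add   = {at(kitchen), have(k3), open(d_dock_kitchen)}

== RESULT ==
["at(kitchen)", "have(k3)", "open(d_dock_kitchen)"]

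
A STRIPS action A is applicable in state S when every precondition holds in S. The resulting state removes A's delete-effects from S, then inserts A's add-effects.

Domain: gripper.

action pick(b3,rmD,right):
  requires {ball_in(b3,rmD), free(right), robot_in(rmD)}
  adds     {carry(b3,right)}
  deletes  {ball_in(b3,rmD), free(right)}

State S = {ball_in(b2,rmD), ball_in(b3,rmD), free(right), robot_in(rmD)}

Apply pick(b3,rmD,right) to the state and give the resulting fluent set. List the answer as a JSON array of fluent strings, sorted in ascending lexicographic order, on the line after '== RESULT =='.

Compute (S \ del) ∪ add:
  pre ⊆ S: {ball_in(b3,rmD), free(right), robot_in(rmD)} ⊆ S  — applicable
  S \ del = {ball_in(b2,rmD), robot_in(rmD)}
  ∪ add   = {ball_in(b2,rmD), carry(b3,right), robot_in(rmD)}

== RESULT ==
["ball_in(b2,rmD)", "carry(b3,right)", "robot_in(rmD)"]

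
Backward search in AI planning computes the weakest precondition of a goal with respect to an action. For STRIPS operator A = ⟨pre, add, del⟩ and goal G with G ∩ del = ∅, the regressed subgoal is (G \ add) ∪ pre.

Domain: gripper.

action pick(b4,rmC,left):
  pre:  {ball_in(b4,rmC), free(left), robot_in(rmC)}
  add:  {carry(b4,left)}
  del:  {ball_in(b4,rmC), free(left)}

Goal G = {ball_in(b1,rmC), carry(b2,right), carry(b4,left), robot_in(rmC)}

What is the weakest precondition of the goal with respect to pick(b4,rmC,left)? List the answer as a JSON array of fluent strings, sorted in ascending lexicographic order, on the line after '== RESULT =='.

Compute (G \ add) ∪ pre:
  G ∩ del = {}  (empty — regression defined)
  G \ add = {ball_in(b1,rmC), carry(b2,right), carry(b4,left), robot_in(rmC)} \ {carry(b4,left)} = {ball_in(b1,rmC), carry(b2,right), robot_in(rmC)}
  ∪ pre   = {ball_in(b1,rmC), carry(b2,right), robot_in(rmC)} ∪ {ball_in(b4,rmC), free(left), robot_in(rmC)}
          = {ball_in(b1,rmC), ball_in(b4,rmC), carry(b2,right), free(left), robot_in(rmC)}

== RESULT ==
["ball_in(b1,rmC)", "ball_in(b4,rmC)", "carry(b2,right)", "free(left)", "robot_in(rmC)"]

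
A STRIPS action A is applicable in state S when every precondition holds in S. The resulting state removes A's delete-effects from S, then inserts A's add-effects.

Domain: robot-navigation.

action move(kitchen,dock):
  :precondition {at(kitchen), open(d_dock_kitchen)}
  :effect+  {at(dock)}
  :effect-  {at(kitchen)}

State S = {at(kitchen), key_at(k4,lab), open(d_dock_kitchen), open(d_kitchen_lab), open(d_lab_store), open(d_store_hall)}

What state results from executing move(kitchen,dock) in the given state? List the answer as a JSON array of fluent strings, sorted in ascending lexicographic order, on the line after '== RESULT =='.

Compute (S \ del) ∪ add:
  pre ⊆ S: {at(kitchen), open(d_dock_kitchen)} ⊆ S  — applicable
  S \ del = {key_at(k4,lab), open(d_dock_kitchen), open(d_kitchen_lab), open(d_lab_store), open(d_store_hall)}
  ∪ add   = {at(dock), key_at(k4,lab), open(d_dock_kitchen), open(d_kitchen_lab), open(d_lab_store), open(d_store_hall)}

== RESULT ==
["at(dock)", "key_at(k4,lab)", "open(d_dock_kitchen)", "open(d_kitchen_lab)", "open(d_lab_store)", "open(d_store_hall)"]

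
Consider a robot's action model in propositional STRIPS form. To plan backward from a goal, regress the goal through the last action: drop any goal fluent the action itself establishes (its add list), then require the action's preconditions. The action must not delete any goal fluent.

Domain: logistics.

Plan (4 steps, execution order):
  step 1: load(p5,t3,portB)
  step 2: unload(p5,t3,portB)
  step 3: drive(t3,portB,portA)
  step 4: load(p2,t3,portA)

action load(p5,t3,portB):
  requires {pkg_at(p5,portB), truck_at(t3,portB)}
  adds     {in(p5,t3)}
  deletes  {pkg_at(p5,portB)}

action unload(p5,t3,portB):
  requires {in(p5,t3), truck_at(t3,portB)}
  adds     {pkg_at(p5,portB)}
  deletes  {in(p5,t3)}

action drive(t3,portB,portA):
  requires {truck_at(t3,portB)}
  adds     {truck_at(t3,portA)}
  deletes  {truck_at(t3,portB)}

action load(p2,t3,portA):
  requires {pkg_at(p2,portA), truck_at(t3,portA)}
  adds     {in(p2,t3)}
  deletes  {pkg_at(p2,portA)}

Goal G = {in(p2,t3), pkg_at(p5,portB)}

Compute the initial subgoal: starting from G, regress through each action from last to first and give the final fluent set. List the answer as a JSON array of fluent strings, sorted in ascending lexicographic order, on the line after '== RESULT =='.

Regress step by step:
  through step 4 (load(p2,t3,portA)): drop {in(p2,t3)}, keep {pkg_at(p5,portB)}, require {pkg_at(p2,portA), truck_at(t3,portA)}
    → {pkg_at(p2,portA), pkg_at(p5,portB), truck_at(t3,portA)}
  through step 3 (drive(t3,portB,portA)): drop {truck_at(t3,portA)}, keep {pkg_at(p2,portA), pkg_at(p5,portB)}, require {truck_at(t3,portB)}
    → {pkg_at(p2,portA), pkg_at(p5,portB), truck_at(t3,portB)}
  through step 2 (unload(p5,t3,portB)): drop {pkg_at(p5,portB)}, keep {pkg_at(p2,portA), truck_at(t3,portB)}, require {in(p5,t3), truck_at(t3,portB)}
    → {in(p5,t3), pkg_at(p2,portA), truck_at(t3,portB)}
  through step 1 (load(p5,t3,portB)): drop {in(p5,t3)}, keep {pkg_at(p2,portA), truck_at(t3,portB)}, require {pkg_at(p5,portB), truck_at(t3,portB)}
    → {pkg_at(p2,portA), pkg_at(p5,portB), truck_at(t3,portB)}

== RESULT ==
["pkg_at(p2,portA)", "pkg_at(p5,portB)", "truck_at(t3,portB)"]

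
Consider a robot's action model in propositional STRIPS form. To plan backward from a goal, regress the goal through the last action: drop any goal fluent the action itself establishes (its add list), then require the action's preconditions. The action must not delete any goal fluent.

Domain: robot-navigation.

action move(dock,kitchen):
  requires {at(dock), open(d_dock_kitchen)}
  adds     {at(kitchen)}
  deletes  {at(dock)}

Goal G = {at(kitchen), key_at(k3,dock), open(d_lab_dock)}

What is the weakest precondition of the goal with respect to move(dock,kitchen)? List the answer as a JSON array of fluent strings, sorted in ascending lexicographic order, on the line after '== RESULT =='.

Regress:
  G ∩ del = {}  (empty — regression defined)
  G \ add = {at(kitchen), key_at(k3,dock), open(d_lab_dock)} \ {at(kitchen)} = {key_at(k3,dock), open(d_lab_dock)}
  ∪ pre   = {key_at(k3,dock), open(d_lab_dock)} ∪ {at(dock), open(d_dock_kitchen)}
          = {at(dock), key_at(k3,dock), open(d_dock_kitchen), open(d_lab_dock)}

== RESULT ==
["at(dock)", "key_at(k3,dock)", "open(d_dock_kitchen)", "open(d_lab_dock)"]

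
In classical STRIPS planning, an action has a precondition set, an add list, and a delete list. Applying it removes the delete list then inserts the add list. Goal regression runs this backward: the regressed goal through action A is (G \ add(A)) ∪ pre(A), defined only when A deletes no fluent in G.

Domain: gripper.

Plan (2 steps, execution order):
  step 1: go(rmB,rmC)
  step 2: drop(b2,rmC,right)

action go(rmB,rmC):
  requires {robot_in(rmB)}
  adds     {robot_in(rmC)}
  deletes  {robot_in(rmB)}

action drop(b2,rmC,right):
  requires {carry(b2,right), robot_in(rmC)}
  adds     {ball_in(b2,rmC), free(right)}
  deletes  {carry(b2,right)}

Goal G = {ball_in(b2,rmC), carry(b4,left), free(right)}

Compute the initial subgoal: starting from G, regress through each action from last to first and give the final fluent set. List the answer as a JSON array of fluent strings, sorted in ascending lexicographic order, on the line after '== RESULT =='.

Regress step by step:
  through step 2 (drop(b2,rmC,right)): drop {ball_in(b2,rmC), free(right)}, keep {carry(b4,left)}, require {carry(b2,right), robot_in(rmC)}
    → {carry(b2,right), carry(b4,left), robot_in(rmC)}
  through step 1 (go(rmB,rmC)): drop {robot_in(rmC)}, keep {carry(b2,right), carry(b4,left)}, require {robot_in(rmB)}
    → {carry(b2,right), carry(b4,left), robot_in(rmB)}

== RESULT ==
["carry(b2,right)", "carry(b4,left)", "robot_in(rmB)"]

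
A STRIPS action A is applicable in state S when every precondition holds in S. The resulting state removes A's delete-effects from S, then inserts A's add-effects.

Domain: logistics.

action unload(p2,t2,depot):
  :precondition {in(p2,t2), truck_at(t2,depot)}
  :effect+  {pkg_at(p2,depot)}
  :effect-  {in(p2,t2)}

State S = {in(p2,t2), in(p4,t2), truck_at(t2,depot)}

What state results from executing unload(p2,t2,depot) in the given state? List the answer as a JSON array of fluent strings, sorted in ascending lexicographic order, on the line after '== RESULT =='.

Compute (S \ del) ∪ add:
  pre ⊆ S: {in(p2,t2), truck_at(t2,depot)} ⊆ S  — applicable
  S \ del = {in(p4,t2), truck_at(t2,depot)}
  ∪ add   = {in(p4,t2), pkg_at(p2,depot), truck_at(t2,depot)}

== RESULT ==
["in(p4,t2)", "pkg_at(p2,depot)", "truck_at(t2,depot)"]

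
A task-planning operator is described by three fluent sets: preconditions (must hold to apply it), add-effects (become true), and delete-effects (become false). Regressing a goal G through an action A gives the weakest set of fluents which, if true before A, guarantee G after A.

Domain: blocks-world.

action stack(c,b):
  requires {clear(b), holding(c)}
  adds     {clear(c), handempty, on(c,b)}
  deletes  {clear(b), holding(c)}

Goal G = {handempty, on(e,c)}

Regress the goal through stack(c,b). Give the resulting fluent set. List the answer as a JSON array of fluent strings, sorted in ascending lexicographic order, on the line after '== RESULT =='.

Regress:
  G ∩ del = {}  (empty — regression defined)
  G \ add = {handempty, on(e,c)} \ {clear(c), handempty, on(c,b)} = {on(e,c)}
  ∪ pre   = {on(e,c)} ∪ {clear(b), holding(c)}
          = {clear(b), holding(c), on(e,c)}

== RESULT ==
["clear(b)", "holding(c)", "on(e,c)"]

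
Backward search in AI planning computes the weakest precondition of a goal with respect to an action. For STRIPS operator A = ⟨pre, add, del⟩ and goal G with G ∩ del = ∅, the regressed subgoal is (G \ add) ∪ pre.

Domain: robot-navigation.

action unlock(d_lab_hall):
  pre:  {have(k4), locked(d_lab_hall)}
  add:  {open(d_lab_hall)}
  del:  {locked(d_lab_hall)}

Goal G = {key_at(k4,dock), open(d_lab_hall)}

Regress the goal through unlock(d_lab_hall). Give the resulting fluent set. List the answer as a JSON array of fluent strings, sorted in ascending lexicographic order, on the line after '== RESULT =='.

Compute (G \ add) ∪ pre:
  G ∩ del = {}  (empty — regression defined)
  G \ add = {key_at(k4,dock), open(d_lab_hall)} \ {open(d_lab_hall)} = {key_at(k4,dock)}
  ∪ pre   = {key_at(k4,dock)} ∪ {have(k4), locked(d_lab_hall)}
          = {have(k4), key_at(k4,dock), locked(d_lab_hall)}

== RESULT ==
["have(k4)", "key_at(k4,dock)", "locked(d_lab_hall)"]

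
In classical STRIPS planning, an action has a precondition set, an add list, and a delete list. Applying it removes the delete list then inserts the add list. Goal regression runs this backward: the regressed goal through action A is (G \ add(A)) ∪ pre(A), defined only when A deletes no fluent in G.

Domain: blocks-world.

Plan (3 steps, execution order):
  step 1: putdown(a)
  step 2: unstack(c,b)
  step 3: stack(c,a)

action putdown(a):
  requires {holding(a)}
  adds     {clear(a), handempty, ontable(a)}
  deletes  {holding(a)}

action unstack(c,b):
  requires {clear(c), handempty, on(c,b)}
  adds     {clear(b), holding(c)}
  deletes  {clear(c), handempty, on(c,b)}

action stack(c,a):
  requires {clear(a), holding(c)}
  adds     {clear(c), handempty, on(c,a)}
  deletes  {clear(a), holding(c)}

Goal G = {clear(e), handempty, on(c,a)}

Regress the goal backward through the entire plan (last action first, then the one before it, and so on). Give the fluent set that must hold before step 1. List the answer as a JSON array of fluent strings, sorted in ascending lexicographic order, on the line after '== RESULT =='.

Work backward from the goal:
  through step 3 (stack(c,a)): drop {handempty, on(c,a)}, keep {clear(e)}, require {clear(a), holding(c)}
    → {clear(a), clear(e), holding(c)}
  through step 2 (unstack(c,b)): drop {holding(c)}, keep {clear(a), clear(e)}, require {clear(c), handempty, on(c,b)}
    → {clear(a), clear(c), clear(e), handempty, on(c,b)}
  through step 1 (putdown(a)): drop {clear(a), handempty}, keep {clear(c), clear(e), on(c,b)}, require {holding(a)}
    → {clear(c), clear(e), holding(a), on(c,b)}

== RESULT ==
["clear(c)", "clear(e)", "holding(a)", "on(c,b)"]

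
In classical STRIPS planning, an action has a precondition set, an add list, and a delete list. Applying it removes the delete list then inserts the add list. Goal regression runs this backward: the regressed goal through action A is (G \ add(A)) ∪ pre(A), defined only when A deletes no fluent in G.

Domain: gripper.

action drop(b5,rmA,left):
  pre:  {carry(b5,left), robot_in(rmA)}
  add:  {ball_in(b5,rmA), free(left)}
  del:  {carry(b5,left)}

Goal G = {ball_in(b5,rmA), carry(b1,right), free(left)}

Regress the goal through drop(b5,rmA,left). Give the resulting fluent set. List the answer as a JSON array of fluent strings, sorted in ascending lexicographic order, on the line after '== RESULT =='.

Regress:
  G ∩ del = {}  (empty — regression defined)
  G \ add = {ball_in(b5,rmA), carry(b1,right), free(left)} \ {ball_in(b5,rmA), free(left)} = {carry(b1,right)}
  ∪ pre   = {carry(b1,right)} ∪ {carry(b5,left), robot_in(rmA)}
          = {carry(b1,right), carry(b5,left), robot_in(rmA)}

== RESULT ==
["carry(b1,right)", "carry(b5,left)", "robot_in(rmA)"]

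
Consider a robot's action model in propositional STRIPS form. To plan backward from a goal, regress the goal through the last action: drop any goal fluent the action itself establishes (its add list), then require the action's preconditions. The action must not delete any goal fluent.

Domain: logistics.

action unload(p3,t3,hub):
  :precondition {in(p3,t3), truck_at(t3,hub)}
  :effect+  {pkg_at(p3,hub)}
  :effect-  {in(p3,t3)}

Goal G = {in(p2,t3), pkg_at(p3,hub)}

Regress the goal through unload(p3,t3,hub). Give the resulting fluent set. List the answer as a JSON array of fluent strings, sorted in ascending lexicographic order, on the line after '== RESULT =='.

Regress:
  G ∩ del = {}  (empty — regression defined)
  G \ add = {in(p2,t3), pkg_at(p3,hub)} \ {pkg_at(p3,hub)} = {in(p2,t3)}
  ∪ pre   = {in(p2,t3)} ∪ {in(p3,t3), truck_at(t3,hub)}
          = {in(p2,t3), in(p3,t3), truck_at(t3,hub)}

== RESULT ==
["in(p2,t3)", "in(p3,t3)", "truck_at(t3,hub)"]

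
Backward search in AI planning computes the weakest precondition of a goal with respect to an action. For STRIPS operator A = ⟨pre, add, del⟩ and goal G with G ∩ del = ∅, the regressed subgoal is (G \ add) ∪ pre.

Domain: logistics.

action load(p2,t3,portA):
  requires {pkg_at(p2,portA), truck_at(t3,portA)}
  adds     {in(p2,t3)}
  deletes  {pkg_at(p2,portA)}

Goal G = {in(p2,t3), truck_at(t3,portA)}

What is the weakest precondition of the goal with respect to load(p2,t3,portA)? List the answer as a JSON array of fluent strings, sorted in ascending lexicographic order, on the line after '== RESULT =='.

Regress:
  G ∩ del = {}  (empty — regression defined)
  G \ add = {in(p2,t3), truck_at(t3,portA)} \ {in(p2,t3)} = {truck_at(t3,portA)}
  ∪ pre   = {truck_at(t3,portA)} ∪ {pkg_at(p2,portA), truck_at(t3,portA)}
          = {pkg_at(p2,portA), truck_at(t3,portA)}

== RESULT ==
["pkg_at(p2,portA)", "truck_at(t3,portA)"]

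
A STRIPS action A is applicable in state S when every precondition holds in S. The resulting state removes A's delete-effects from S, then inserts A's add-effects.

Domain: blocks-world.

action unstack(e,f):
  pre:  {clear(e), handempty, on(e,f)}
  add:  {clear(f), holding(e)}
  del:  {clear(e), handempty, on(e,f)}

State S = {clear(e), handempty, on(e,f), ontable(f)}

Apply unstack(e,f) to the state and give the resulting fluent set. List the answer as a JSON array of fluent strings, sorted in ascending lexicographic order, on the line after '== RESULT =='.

Compute (S \ del) ∪ add:
  pre ⊆ S: {clear(e), handempty, on(e,f)} ⊆ S  — applicable
  S \ del = {ontable(f)}
  ∪ add   = {clear(f), holding(e), ontable(f)}

== RESULT ==
["clear(f)", "holding(e)", "ontable(f)"]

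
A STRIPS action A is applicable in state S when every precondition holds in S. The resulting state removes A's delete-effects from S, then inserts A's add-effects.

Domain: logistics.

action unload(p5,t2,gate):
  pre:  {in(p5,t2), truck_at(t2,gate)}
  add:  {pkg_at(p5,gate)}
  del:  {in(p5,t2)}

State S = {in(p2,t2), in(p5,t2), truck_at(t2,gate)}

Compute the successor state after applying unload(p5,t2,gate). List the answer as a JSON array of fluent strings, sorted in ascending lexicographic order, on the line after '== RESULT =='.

Progress:
  pre ⊆ S: {in(p5,t2), truck_at(t2,gate)} ⊆ S  — applicable
  S \ del = {in(p2,t2), truck_at(t2,gate)}
  ∪ add   = {in(p2,t2), pkg_at(p5,gate), truck_at(t2,gate)}

== RESULT ==
["in(p2,t2)", "pkg_at(p5,gate)", "truck_at(t2,gate)"]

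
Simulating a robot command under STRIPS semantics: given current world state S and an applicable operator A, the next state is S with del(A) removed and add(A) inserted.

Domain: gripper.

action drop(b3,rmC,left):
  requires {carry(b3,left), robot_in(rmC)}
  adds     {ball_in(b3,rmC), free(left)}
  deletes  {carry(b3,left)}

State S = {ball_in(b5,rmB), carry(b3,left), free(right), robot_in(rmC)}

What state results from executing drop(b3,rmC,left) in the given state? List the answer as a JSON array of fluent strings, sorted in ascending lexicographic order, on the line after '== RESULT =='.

Compute (S \ del) ∪ add:
  pre ⊆ S: {carry(b3,left), robot_in(rmC)} ⊆ S  — applicable
  S \ del = {ball_in(b5,rmB), free(right), robot_in(rmC)}
  ∪ add   = {ball_in(b3,rmC), ball_in(b5,rmB), free(left), free(right), robot_in(rmC)}

== RESULT ==
["ball_in(b3,rmC)", "ball_in(b5,rmB)", "free(left)", "free(right)", "robot_in(rmC)"]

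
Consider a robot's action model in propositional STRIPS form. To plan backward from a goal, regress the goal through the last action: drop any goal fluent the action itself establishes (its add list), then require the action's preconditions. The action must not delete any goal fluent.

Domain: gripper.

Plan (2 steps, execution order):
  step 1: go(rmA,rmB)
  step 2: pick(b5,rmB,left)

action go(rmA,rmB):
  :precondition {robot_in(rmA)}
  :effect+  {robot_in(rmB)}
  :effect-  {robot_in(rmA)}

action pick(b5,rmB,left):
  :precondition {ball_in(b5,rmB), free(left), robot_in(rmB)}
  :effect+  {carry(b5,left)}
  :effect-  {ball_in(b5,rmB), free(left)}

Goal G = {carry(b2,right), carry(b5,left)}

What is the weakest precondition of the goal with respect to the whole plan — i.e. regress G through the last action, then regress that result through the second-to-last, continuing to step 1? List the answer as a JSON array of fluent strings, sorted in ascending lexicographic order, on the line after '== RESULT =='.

Regress step by step:
  through step 2 (pick(b5,rmB,left)): drop {carry(b5,left)}, keep {carry(b2,right)}, require {ball_in(b5,rmB), free(left), robot_in(rmB)}
    → {ball_in(b5,rmB), carry(b2,right), free(left), robot_in(rmB)}
  through step 1 (go(rmA,rmB)): drop {robot_in(rmB)}, keep {ball_in(b5,rmB), carry(b2,right), free(left)}, require {robot_in(rmA)}
    → {ball_in(b5,rmB), carry(b2,right), free(left), robot_in(rmA)}

== RESULT ==
["ball_in(b5,rmB)", "carry(b2,right)", "free(left)", "robot_in(rmA)"]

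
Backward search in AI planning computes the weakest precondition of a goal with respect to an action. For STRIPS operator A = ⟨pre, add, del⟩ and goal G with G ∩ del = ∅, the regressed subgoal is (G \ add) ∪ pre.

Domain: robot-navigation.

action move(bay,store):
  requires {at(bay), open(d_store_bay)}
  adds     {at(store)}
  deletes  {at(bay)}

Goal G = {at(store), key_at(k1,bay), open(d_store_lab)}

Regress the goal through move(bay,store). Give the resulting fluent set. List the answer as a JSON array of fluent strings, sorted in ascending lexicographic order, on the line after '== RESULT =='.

Regress:
  G ∩ del = {}  (empty — regression defined)
  G \ add = {at(store), key_at(k1,bay), open(d_store_lab)} \ {at(store)} = {key_at(k1,bay), open(d_store_lab)}
  ∪ pre   = {key_at(k1,bay), open(d_store_lab)} ∪ {at(bay), open(d_store_bay)}
          = {at(bay), key_at(k1,bay), open(d_store_bay), open(d_store_lab)}

== RESULT ==
["at(bay)", "key_at(k1,bay)", "open(d_store_bay)", "open(d_store_lab)"]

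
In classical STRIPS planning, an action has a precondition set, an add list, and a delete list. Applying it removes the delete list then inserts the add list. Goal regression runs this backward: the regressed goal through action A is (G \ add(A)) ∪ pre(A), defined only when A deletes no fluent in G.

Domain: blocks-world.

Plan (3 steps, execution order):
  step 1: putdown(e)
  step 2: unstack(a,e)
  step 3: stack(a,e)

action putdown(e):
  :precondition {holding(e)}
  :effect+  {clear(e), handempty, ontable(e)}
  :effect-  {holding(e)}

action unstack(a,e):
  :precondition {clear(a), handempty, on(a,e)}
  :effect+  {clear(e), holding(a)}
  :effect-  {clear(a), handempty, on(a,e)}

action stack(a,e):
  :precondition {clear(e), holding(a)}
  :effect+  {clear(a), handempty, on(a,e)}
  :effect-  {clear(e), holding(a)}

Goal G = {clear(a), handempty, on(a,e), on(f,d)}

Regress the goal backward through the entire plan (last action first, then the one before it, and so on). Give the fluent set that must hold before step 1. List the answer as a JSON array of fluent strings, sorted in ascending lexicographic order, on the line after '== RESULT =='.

Work backward from the goal:
  through step 3 (stack(a,e)): drop {clear(a), handempty, on(a,e)}, keep {on(f,d)}, require {clear(e), holding(a)}
    → {clear(e), holding(a), on(f,d)}
  through step 2 (unstack(a,e)): drop {clear(e), holding(a)}, keep {on(f,d)}, require {clear(a), handempty, on(a,e)}
    → {clear(a), handempty, on(a,e), on(f,d)}
  through step 1 (putdown(e)): drop {handempty}, keep {clear(a), on(a,e), on(f,d)}, require {holding(e)}
    → {clear(a), holding(e), on(a,e), on(f,d)}

== RESULT ==
["clear(a)", "holding(e)", "on(a,e)", "on(f,d)"]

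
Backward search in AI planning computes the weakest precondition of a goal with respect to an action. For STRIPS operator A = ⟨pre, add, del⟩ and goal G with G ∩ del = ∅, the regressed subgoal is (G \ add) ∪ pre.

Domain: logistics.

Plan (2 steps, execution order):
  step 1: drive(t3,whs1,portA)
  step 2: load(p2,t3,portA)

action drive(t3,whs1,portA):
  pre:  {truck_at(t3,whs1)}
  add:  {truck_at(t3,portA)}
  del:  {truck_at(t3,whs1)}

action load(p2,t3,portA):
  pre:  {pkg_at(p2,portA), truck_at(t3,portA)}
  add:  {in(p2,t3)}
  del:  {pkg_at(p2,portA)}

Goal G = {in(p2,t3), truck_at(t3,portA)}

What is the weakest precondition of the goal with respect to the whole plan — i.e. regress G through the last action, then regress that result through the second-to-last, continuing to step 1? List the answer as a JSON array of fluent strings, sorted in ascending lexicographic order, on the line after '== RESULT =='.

Regress step by step:
  through step 2 (load(p2,t3,portA)): drop {in(p2,t3)}, keep {truck_at(t3,portA)}, require {pkg_at(p2,portA), truck_at(t3,portA)}
    → {pkg_at(p2,portA), truck_at(t3,portA)}
  through step 1 (drive(t3,whs1,portA)): drop {truck_at(t3,portA)}, keep {pkg_at(p2,portA)}, require {truck_at(t3,whs1)}
    → {pkg_at(p2,portA), truck_at(t3,whs1)}

== RESULT ==
["pkg_at(p2,portA)", "truck_at(t3,whs1)"]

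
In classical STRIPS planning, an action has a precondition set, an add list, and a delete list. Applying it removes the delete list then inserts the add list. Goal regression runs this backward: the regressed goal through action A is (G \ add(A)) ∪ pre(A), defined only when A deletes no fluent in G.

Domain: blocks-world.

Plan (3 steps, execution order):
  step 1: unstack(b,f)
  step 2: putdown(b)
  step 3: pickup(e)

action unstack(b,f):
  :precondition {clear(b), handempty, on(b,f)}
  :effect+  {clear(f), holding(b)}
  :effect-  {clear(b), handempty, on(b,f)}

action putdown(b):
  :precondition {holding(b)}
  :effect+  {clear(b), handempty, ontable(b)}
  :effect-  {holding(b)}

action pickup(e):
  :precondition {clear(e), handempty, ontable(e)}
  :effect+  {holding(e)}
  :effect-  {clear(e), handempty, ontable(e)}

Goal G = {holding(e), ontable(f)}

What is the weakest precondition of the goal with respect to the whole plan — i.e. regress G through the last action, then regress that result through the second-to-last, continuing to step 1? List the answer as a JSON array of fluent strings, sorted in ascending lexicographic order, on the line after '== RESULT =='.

Work backward from the goal:
  through step 3 (pickup(e)): drop {holding(e)}, keep {ontable(f)}, require {clear(e), handempty, ontable(e)}
    → {clear(e), handempty, ontable(e), ontable(f)}
  through step 2 (putdown(b)): drop {handempty}, keep {clear(e), ontable(e), ontable(f)}, require {holding(b)}
    → {clear(e), holding(b), ontable(e), ontable(f)}
  through step 1 (unstack(b,f)): drop {holding(b)}, keep {clear(e), ontable(e), ontable(f)}, require {clear(b), handempty, on(b,f)}
    → {clear(b), clear(e), handempty, on(b,f), ontable(e), ontable(f)}

== RESULT ==
["clear(b)", "clear(e)", "handempty", "on(b,f)", "ontable(e)", "ontable(f)"]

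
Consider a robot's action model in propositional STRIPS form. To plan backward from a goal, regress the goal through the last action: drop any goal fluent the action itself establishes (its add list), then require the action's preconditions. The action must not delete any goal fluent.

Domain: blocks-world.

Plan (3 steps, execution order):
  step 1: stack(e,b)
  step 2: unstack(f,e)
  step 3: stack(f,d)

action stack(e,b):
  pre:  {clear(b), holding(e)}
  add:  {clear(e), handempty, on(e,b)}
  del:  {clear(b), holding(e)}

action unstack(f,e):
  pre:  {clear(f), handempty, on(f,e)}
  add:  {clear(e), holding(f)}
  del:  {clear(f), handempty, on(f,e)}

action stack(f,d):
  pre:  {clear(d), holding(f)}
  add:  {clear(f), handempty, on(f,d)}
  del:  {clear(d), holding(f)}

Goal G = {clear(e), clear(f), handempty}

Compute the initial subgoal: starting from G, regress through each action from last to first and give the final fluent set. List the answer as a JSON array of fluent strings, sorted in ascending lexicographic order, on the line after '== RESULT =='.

Regress step by step:
  through step 3 (stack(f,d)): drop {clear(f), handempty}, keep {clear(e)}, require {clear(d), holding(f)}
    → {clear(d), clear(e), holding(f)}
  through step 2 (unstack(f,e)): drop {clear(e), holding(f)}, keep {clear(d)}, require {clear(f), handempty, on(f,e)}
    → {clear(d), clear(f), handempty, on(f,e)}
  through step 1 (stack(e,b)): drop {handempty}, keep {clear(d), clear(f), on(f,e)}, require {clear(b), holding(e)}
    → {clear(b), clear(d), clear(f), holding(e), on(f,e)}

== RESULT ==
["clear(b)", "clear(d)", "clear(f)", "holding(e)", "on(f,e)"]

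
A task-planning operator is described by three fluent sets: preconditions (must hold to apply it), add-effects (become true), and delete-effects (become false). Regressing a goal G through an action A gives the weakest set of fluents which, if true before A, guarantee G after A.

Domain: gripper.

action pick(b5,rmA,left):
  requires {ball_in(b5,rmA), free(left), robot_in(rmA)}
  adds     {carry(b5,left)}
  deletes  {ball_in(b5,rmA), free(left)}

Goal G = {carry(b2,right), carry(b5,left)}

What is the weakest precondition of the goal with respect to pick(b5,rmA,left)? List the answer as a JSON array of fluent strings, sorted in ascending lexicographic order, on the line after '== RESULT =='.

Compute (G \ add) ∪ pre:
  G ∩ del = {}  (empty — regression defined)
  G \ add = {carry(b2,right), carry(b5,left)} \ {carry(b5,left)} = {carry(b2,right)}
  ∪ pre   = {carry(b2,right)} ∪ {ball_in(b5,rmA), free(left), robot_in(rmA)}
          = {ball_in(b5,rmA), carry(b2,right), free(left), robot_in(rmA)}

== RESULT ==
["ball_in(b5,rmA)", "carry(b2,right)", "free(left)", "robot_in(rmA)"]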